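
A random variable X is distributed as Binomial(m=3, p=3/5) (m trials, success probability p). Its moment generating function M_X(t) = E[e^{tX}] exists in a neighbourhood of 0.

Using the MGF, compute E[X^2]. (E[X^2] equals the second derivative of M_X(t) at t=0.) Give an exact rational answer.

M_X(t) = (3*e^(t)/5 + 2/5)^3
M′(t) = 81*e^(3*t)/125 + 108*e^(2*t)/125 + 36*e^(t)/125
M′′(t) = 243*e^(3*t)/125 + 216*e^(2*t)/125 + 36*e^(t)/125

E[X^2] = M′′(0) = 99/25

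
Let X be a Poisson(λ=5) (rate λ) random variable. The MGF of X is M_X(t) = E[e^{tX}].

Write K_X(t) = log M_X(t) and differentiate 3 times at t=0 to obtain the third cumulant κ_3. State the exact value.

κ_3 = d^3K/dt^3 |_{t=0} = 5

M_X(t) = e^(5*e^(t) - 5)
K_X(t) = log M_X(t) = 5*e^(t) - 5
dK/dt = 5*e^(t)
d^2K/dt^2 = 5*e^(t)
d^3K/dt^3 = 5*e^(t)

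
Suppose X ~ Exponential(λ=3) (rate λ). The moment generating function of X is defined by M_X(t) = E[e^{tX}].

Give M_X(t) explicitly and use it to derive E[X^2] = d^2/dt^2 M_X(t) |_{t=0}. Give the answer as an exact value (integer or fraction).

M_X(t) = 3/(3 - t)
M′(t) = 3/(t^2 - 6*t + 9)
M′′(t) = -6/(t^3 - 9*t^2 + 27*t - 27)

E[X^2] = M′′(0) = 2/9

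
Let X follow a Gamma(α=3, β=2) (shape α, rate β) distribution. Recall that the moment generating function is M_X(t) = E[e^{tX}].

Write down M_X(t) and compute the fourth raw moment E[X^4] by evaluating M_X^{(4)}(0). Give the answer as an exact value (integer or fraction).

E[X^4] = M′′′′(0) = 45/2

M_X(t) = 8/(2 - t)^3
M′(t) = 24/(t^4 - 8*t^3 + 24*t^2 - 32*t + 16)
M′′(t) = -96/(t^5 - 10*t^4 + 40*t^3 - 80*t^2 + 80*t - 32)
M′′′(t) = 480/(t^6 - 12*t^5 + 60*t^4 - 160*t^3 + 240*t^2 - 192*t + 64)
M′′′′(t) = -2880/(t^7 - 14*t^6 + 84*t^5 - 280*t^4 + 560*t^3 - 672*t^2 + 448*t - 128)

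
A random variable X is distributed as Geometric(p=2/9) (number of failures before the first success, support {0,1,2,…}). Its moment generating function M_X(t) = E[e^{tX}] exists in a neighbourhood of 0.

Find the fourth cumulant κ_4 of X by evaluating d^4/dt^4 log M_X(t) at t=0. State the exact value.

M_X(t) = 2/(9*(1 - 7*e^(t)/9))
K_X(t) = log M_X(t) = -log(1 - 7*e^(t)/9) - 2*log(3) + log(2)
K^(4)(t) = (3087*e^(3*t) + 15876*e^(2*t) + 5103*e^(t))/(2401*e^(4*t) - 12348*e^(3*t) + 23814*e^(2*t) - 20412*e^(t) + 6561)

κ_4 = K^(4)(0) = 12033/8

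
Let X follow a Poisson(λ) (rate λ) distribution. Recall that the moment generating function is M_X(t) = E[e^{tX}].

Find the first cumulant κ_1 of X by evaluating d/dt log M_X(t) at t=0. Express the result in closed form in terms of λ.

κ_1 = dK/dt |_{t=0} = λ

M_X(t) = e^(λ*(e^(t) - 1))
K_X(t) = log M_X(t) = λ*(e^(t) - 1)
dK/dt = λ*e^(t)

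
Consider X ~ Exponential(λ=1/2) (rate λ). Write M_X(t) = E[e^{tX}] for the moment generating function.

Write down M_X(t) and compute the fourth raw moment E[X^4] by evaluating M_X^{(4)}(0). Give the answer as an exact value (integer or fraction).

E[X^4] = M′′′′(0) = 384

M_X(t) = 1/(2*(1/2 - t))
M′(t) = 2/(4*t^2 - 4*t + 1)
M′′(t) = -8/(8*t^3 - 12*t^2 + 6*t - 1)
M′′′(t) = 48/(16*t^4 - 32*t^3 + 24*t^2 - 8*t + 1)
M′′′′(t) = -384/(32*t^5 - 80*t^4 + 80*t^3 - 40*t^2 + 10*t - 1)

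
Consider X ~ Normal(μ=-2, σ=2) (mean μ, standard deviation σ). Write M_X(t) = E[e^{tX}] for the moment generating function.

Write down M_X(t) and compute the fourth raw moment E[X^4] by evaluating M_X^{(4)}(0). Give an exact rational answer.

E[X^4] = d^4M/dt^4 |_{t=0} = 160

M_X(t) = e^(2*t^2 - 2*t)
dM/dt = 4*t*e^(-2*t)*e^(2*t^2) - 2*e^(-2*t)*e^(2*t^2)
d^2M/dt^2 = (16*t^2*e^(2*t^2) - 16*t*e^(2*t^2) + 8*e^(2*t^2))*e^(-2*t)
d^3M/dt^3 = (64*t^3*e^(2*t^2) - 96*t^2*e^(2*t^2) + 96*t*e^(2*t^2) - 32*e^(2*t^2))*e^(-2*t)
d^4M/dt^4 = (256*t^4*e^(2*t^2) - 512*t^3*e^(2*t^2) + 768*t^2*e^(2*t^2) - 512*t*e^(2*t^2) + 160*e^(2*t^2))*e^(-2*t)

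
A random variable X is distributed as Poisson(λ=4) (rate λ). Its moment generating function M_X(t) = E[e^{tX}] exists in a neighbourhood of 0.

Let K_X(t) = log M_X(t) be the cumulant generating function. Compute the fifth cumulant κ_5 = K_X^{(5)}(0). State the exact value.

κ_5 = K^(5)(0) = 4

M_X(t) = e^(4*e^(t) - 4)
K_X(t) = log M_X(t) = 4*e^(t) - 4
K^(5)(t) = 4*e^(t)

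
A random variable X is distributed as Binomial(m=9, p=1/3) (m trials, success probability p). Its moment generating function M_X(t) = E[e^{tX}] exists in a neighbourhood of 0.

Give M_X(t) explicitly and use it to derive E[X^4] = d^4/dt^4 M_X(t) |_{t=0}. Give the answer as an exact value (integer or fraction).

E[X^4] = d^4M/dt^4 |_{t=0} = 625/3

M_X(t) = (e^(t)/3 + 2/3)^9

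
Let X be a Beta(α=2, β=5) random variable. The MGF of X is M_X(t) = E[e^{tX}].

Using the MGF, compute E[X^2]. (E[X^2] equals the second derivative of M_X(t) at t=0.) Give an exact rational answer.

E[X^2] = d^2M/dt^2 |_{t=0} = 3/28

M_X(t) = ₁F₁(2; 7; t)
dM/dt = 2*₁F₁(3; 8; t)/7
d^2M/dt^2 = 3*₁F₁(4; 9; t)/28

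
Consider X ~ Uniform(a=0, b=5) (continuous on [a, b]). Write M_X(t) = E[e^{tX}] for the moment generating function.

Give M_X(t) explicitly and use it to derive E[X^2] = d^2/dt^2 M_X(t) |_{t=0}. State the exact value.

M_X(t) = (e^(5*t) - 1)/(5*t)
D^2[M](t) = (25*t^2*e^(5*t) - 10*t*e^(5*t) + 2*e^(5*t) - 2)/(5*t^3)

E[X^2] = D^2[M](0) = 25/3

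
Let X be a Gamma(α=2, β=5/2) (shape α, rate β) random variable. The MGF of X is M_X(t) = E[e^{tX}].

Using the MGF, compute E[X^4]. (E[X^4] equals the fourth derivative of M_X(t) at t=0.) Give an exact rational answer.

M_X(t) = 25/(4*(5/2 - t)^2)
M^(4)(t) = 48000/(64*t^6 - 960*t^5 + 6000*t^4 - 20000*t^3 + 37500*t^2 - 37500*t + 15625)

E[X^4] = M^(4)(0) = 384/125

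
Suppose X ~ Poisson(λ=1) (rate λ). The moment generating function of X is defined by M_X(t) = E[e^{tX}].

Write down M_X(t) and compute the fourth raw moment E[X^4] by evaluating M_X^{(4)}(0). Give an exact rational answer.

E[X^4] = d^4M/dt^4 |_{t=0} = 15

M_X(t) = e^(e^(t) - 1)
dM/dt = e^(-1)*e^(t)*e^(e^(t))
d^2M/dt^2 = (e^(2*t)*e^(e^(t)) + e^(t)*e^(e^(t)))*e^(-1)
d^3M/dt^3 = (e^(3*t)*e^(e^(t)) + 3*e^(2*t)*e^(e^(t)) + e^(t)*e^(e^(t)))*e^(-1)
d^4M/dt^4 = (e^(4*t)*e^(e^(t)) + 6*e^(3*t)*e^(e^(t)) + 7*e^(2*t)*e^(e^(t)) + e^(t)*e^(e^(t)))*e^(-1)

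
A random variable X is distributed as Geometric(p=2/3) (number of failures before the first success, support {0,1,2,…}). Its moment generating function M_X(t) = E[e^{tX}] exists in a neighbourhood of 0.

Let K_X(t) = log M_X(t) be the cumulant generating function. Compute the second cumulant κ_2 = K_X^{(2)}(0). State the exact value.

M_X(t) = 2/(3*(1 - e^(t)/3))
K_X(t) = log M_X(t) = -log(1 - e^(t)/3) - log(3) + log(2)
dK/dt = -e^(t)/(e^(t) - 3)
d^2K/dt^2 = 3*e^(t)/(e^(2*t) - 6*e^(t) + 9)

κ_2 = d^2K/dt^2 |_{t=0} = 3/4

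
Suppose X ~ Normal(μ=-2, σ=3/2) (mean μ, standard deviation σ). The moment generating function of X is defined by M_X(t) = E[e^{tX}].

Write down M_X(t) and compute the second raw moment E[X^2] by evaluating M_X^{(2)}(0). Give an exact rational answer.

M_X(t) = e^(9*t^2/8 - 2*t)
dM/dt = 9*t*e^(-2*t)*e^(9*t^2/8)/4 - 2*e^(-2*t)*e^(9*t^2/8)
d^2M/dt^2 = (81*t^2*e^(9*t^2/8) - 144*t*e^(9*t^2/8) + 100*e^(9*t^2/8))*e^(-2*t)/16

E[X^2] = d^2M/dt^2 |_{t=0} = 25/4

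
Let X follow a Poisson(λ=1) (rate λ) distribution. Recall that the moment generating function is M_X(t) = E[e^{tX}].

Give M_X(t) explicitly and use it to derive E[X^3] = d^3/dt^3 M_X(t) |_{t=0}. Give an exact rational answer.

E[X^3] = M^(3)(0) = 5

M_X(t) = e^(e^(t) - 1)
M^(3)(t) = (e^(3*t)*e^(e^(t)) + 3*e^(2*t)*e^(e^(t)) + e^(t)*e^(e^(t)))*e^(-1)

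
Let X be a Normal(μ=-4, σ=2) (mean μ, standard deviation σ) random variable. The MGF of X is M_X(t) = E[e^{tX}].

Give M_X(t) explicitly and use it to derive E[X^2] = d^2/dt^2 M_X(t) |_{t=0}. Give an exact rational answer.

E[X^2] = d^2M/dt^2 |_{t=0} = 20

M_X(t) = e^(2*t^2 - 4*t)
dM/dt = 4*t*e^(-4*t)*e^(2*t^2) - 4*e^(-4*t)*e^(2*t^2)
d^2M/dt^2 = (16*t^2*e^(2*t^2) - 32*t*e^(2*t^2) + 20*e^(2*t^2))*e^(-4*t)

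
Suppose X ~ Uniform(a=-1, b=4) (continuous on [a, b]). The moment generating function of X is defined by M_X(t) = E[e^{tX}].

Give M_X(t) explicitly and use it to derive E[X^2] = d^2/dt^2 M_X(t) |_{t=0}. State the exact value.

M_X(t) = (e^(4*t) - e^(-t))/(5*t)
M′(t) = (4*t*e^(5*t) + t - e^(5*t) + 1)*e^(-t)/(5*t^2)
M′′(t) = (16*t^2*e^(5*t) - t^2 - 8*t*e^(5*t) - 2*t + 2*e^(5*t) - 2)*e^(-t)/(5*t^3)

E[X^2] = M′′(0) = 13/3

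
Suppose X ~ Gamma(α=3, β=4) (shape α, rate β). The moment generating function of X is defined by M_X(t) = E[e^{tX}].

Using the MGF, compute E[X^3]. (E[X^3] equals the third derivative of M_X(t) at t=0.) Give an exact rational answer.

M_X(t) = 64/(4 - t)^3
dM/dt = 192/(t^4 - 16*t^3 + 96*t^2 - 256*t + 256)
d^2M/dt^2 = -768/(t^5 - 20*t^4 + 160*t^3 - 640*t^2 + 1280*t - 1024)
d^3M/dt^3 = 3840/(t^6 - 24*t^5 + 240*t^4 - 1280*t^3 + 3840*t^2 - 6144*t + 4096)

E[X^3] = d^3M/dt^3 |_{t=0} = 15/16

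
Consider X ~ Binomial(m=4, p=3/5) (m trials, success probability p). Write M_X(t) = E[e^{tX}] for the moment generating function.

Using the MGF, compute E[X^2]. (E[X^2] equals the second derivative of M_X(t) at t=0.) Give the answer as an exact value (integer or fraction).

M_X(t) = (3*e^(t)/5 + 2/5)^4
D^2[M](t) = 1296*e^(4*t)/625 + 1944*e^(3*t)/625 + 864*e^(2*t)/625 + 96*e^(t)/625

E[X^2] = D^2[M](0) = 168/25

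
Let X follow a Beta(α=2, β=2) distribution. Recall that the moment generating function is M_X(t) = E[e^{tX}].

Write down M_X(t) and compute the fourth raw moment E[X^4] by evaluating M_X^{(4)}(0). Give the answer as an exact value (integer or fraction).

M_X(t) = ₁F₁(2; 4; t)
D^4[M](t) = ₁F₁(6; 8; t)/7

E[X^4] = D^4[M](0) = 1/7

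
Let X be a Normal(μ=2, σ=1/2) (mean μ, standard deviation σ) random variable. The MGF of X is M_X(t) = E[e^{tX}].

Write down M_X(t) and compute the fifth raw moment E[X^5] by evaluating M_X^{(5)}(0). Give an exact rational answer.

E[X^5] = M′′′′′(0) = 431/8

M_X(t) = e^(t^2/8 + 2*t)
M′(t) = t*e^(2*t)*e^(t^2/8)/4 + 2*e^(2*t)*e^(t^2/8)
M′′(t) = t^2*e^(2*t)*e^(t^2/8)/16 + t*e^(2*t)*e^(t^2/8) + 17*e^(2*t)*e^(t^2/8)/4
M′′′(t) = t^3*e^(2*t)*e^(t^2/8)/64 + 3*t^2*e^(2*t)*e^(t^2/8)/8 + 51*t*e^(2*t)*e^(t^2/8)/16 + 19*e^(2*t)*e^(t^2/8)/2
M′′′′(t) = t^4*e^(2*t)*e^(t^2/8)/256 + t^3*e^(2*t)*e^(t^2/8)/8 + 51*t^2*e^(2*t)*e^(t^2/8)/32 + 19*t*e^(2*t)*e^(t^2/8)/2 + 355*e^(2*t)*e^(t^2/8)/16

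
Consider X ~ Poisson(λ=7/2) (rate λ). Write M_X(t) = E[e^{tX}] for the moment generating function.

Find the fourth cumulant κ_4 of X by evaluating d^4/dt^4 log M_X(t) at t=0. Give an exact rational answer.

κ_4 = d^4K/dt^4 |_{t=0} = 7/2

M_X(t) = e^(7*e^(t)/2 - 7/2)
K_X(t) = log M_X(t) = 7*e^(t)/2 - 7/2
dK/dt = 7*e^(t)/2
d^2K/dt^2 = 7*e^(t)/2
d^3K/dt^3 = 7*e^(t)/2
d^4K/dt^4 = 7*e^(t)/2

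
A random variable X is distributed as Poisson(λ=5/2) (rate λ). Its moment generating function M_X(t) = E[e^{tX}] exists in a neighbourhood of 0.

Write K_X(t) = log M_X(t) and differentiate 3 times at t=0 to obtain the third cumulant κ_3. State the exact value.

κ_3 = D^3[K](0) = 5/2

M_X(t) = e^(5*e^(t)/2 - 5/2)
K_X(t) = log M_X(t) = 5*e^(t)/2 - 5/2
D^3[K](t) = 5*e^(t)/2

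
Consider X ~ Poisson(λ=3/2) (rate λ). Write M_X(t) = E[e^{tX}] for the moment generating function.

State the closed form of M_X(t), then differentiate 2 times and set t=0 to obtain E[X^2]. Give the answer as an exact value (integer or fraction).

M_X(t) = e^(3*e^(t)/2 - 3/2)
M′(t) = 3*e^(-3/2)*e^(t)*e^(3*e^(t)/2)/2
M′′(t) = (9*e^(2*t)*e^(3*e^(t)/2) + 6*e^(t)*e^(3*e^(t)/2))*e^(-3/2)/4

E[X^2] = M′′(0) = 15/4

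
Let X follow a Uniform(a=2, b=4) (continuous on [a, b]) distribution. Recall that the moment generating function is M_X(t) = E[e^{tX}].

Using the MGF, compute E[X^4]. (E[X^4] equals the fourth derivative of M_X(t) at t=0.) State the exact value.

E[X^4] = d^4M/dt^4 |_{t=0} = 496/5

M_X(t) = (e^(4*t) - e^(2*t))/(2*t)
dM/dt = (4*t*e^(4*t) - 2*t*e^(2*t) - e^(4*t) + e^(2*t))/(2*t^2)
d^2M/dt^2 = (8*t^2*e^(4*t) - 2*t^2*e^(2*t) - 4*t*e^(4*t) + 2*t*e^(2*t) + e^(4*t) - e^(2*t))/t^3
d^3M/dt^3 = (32*t^3*e^(4*t) - 4*t^3*e^(2*t) - 24*t^2*e^(4*t) + 6*t^2*e^(2*t) + 12*t*e^(4*t) - 6*t*e^(2*t) - 3*e^(4*t) + 3*e^(2*t))/t^4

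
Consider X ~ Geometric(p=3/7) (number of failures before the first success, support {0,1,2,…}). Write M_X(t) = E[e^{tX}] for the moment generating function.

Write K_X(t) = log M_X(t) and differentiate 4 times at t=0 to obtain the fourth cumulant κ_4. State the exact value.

κ_4 = K′′′′(0) = 1652/27

M_X(t) = 3/(7*(1 - 4*e^(t)/7))
K_X(t) = log M_X(t) = -log(1 - 4*e^(t)/7) - log(7) + log(3)
K′(t) = -4*e^(t)/(4*e^(t) - 7)
K′′(t) = 28*e^(t)/(16*e^(2*t) - 56*e^(t) + 49)
K′′′(t) = (-112*e^(2*t) - 196*e^(t))/(64*e^(3*t) - 336*e^(2*t) + 588*e^(t) - 343)
K′′′′(t) = (448*e^(3*t) + 3136*e^(2*t) + 1372*e^(t))/(256*e^(4*t) - 1792*e^(3*t) + 4704*e^(2*t) - 5488*e^(t) + 2401)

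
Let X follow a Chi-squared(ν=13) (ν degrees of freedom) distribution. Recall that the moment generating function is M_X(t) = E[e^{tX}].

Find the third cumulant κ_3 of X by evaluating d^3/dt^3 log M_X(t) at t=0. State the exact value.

κ_3 = K^(3)(0) = 104

M_X(t) = (1 - 2*t)^(-13/2)
K_X(t) = log M_X(t) = -13*log(1 - 2*t)/2
K^(3)(t) = -104/(8*t^3 - 12*t^2 + 6*t - 1)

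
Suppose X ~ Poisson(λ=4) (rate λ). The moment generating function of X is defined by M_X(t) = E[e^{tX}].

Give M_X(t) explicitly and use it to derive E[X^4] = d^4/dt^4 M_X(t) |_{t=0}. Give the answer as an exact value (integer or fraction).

E[X^4] = M′′′′(0) = 756

M_X(t) = e^(4*e^(t) - 4)
M′(t) = 4*e^(-4)*e^(t)*e^(4*e^(t))
M′′(t) = (16*e^(2*t)*e^(4*e^(t)) + 4*e^(t)*e^(4*e^(t)))*e^(-4)
M′′′(t) = (64*e^(3*t)*e^(4*e^(t)) + 48*e^(2*t)*e^(4*e^(t)) + 4*e^(t)*e^(4*e^(t)))*e^(-4)
M′′′′(t) = (256*e^(4*t)*e^(4*e^(t)) + 384*e^(3*t)*e^(4*e^(t)) + 112*e^(2*t)*e^(4*e^(t)) + 4*e^(t)*e^(4*e^(t)))*e^(-4)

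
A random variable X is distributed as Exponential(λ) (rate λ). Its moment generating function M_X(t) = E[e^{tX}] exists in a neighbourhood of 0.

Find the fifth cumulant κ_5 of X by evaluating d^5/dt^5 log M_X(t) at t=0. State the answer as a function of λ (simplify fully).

κ_5 = d^5K/dt^5 |_{t=0} = 24/λ^5

M_X(t) = λ/(λ - t)
K_X(t) = log M_X(t) = log(λ) - log(λ - t)
dK/dt = -1/(-λ + t)
d^2K/dt^2 = 1/(λ^2 - 2*λ*t + t^2)
d^3K/dt^3 = -2/(-λ^3 + 3*λ^2*t - 3*λ*t^2 + t^3)
d^4K/dt^4 = 6/(λ^4 - 4*λ^3*t + 6*λ^2*t^2 - 4*λ*t^3 + t^4)
d^5K/dt^5 = -24/(-λ^5 + 5*λ^4*t - 10*λ^3*t^2 + 10*λ^2*t^3 - 5*λ*t^4 + t^5)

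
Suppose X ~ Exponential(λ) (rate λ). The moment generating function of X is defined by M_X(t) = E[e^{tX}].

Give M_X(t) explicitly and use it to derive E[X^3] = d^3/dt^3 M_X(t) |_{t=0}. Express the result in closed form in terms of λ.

E[X^3] = D^3[M](0) = 6/λ^3

M_X(t) = λ/(λ - t)
D^3[M](t) = 6*λ/(λ^4 - 4*λ^3*t + 6*λ^2*t^2 - 4*λ*t^3 + t^4)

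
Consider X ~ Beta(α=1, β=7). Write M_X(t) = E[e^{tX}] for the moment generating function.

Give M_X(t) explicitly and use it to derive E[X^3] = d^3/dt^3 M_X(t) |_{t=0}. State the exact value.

E[X^3] = d^3M/dt^3 |_{t=0} = 1/120

M_X(t) = ₁F₁(1; 8; t)
dM/dt = ₁F₁(2; 9; t)/8
d^2M/dt^2 = ₁F₁(3; 10; t)/36
d^3M/dt^3 = ₁F₁(4; 11; t)/120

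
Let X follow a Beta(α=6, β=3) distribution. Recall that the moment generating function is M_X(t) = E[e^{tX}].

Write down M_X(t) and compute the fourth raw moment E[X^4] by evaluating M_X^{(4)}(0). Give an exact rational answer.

E[X^4] = d^4M/dt^4 |_{t=0} = 14/55

M_X(t) = ₁F₁(6; 9; t)
dM/dt = 2*₁F₁(7; 10; t)/3
d^2M/dt^2 = 7*₁F₁(8; 11; t)/15
d^3M/dt^3 = 56*₁F₁(9; 12; t)/165
d^4M/dt^4 = 14*₁F₁(10; 13; t)/55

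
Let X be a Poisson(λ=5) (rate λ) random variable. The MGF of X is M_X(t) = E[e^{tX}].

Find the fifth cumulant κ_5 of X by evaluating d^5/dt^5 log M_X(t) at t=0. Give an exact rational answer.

κ_5 = D^5[K](0) = 5

M_X(t) = e^(5*e^(t) - 5)
K_X(t) = log M_X(t) = 5*e^(t) - 5
D^5[K](t) = 5*e^(t)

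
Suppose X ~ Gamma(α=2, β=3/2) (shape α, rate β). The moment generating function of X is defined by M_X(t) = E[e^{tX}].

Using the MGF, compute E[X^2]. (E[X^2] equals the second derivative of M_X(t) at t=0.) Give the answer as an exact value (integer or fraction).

M_X(t) = 9/(4*(3/2 - t)^2)
M^(2)(t) = 216/(16*t^4 - 96*t^3 + 216*t^2 - 216*t + 81)

E[X^2] = M^(2)(0) = 8/3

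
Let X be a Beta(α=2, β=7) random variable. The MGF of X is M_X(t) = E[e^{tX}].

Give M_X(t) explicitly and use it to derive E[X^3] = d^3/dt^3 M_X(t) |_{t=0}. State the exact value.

E[X^3] = M^(3)(0) = 4/165

M_X(t) = ₁F₁(2; 9; t)
M^(3)(t) = 4*₁F₁(5; 12; t)/165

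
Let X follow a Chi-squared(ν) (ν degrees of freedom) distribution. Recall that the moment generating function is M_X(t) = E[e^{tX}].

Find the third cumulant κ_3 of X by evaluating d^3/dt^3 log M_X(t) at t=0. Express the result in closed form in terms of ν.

κ_3 = K^(3)(0) = 8*ν

M_X(t) = (1 - 2*t)^(-ν/2)
K_X(t) = log M_X(t) = -ν*log(1 - 2*t)/2
K^(3)(t) = -8*ν/(8*t^3 - 12*t^2 + 6*t - 1)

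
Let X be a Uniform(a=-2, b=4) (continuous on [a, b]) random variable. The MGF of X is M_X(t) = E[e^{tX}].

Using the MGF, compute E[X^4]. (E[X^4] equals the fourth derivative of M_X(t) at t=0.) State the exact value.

M_X(t) = (e^(4*t) - e^(-2*t))/(6*t)
M^(4)(t) = (128*t^4*e^(6*t) - 8*t^4 - 128*t^3*e^(6*t) - 16*t^3 + 96*t^2*e^(6*t) - 24*t^2 - 48*t*e^(6*t) - 24*t + 12*e^(6*t) - 12)*e^(-2*t)/(3*t^5)

E[X^4] = M^(4)(0) = 176/5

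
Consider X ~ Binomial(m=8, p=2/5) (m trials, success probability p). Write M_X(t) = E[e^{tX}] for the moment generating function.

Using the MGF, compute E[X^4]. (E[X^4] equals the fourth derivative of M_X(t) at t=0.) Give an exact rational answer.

E[X^4] = D^4[M](0) = 29744/125

M_X(t) = (2*e^(t)/5 + 3/5)^8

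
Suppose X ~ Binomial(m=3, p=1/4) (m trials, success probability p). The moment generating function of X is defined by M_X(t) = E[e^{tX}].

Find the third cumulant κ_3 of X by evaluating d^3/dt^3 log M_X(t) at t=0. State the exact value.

M_X(t) = (e^(t)/4 + 3/4)^3
K_X(t) = log M_X(t) = 3*log(e^(t)/4 + 3/4)
dK/dt = 3*e^(t)/(e^(t) + 3)
d^2K/dt^2 = 9*e^(t)/(e^(2*t) + 6*e^(t) + 9)
d^3K/dt^3 = (-9*e^(2*t) + 27*e^(t))/(e^(3*t) + 9*e^(2*t) + 27*e^(t) + 27)

κ_3 = d^3K/dt^3 |_{t=0} = 9/32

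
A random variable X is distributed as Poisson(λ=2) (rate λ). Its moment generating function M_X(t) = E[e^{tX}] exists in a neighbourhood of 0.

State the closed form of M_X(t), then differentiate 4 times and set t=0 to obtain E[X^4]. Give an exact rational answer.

M_X(t) = e^(2*e^(t) - 2)
D^4[M](t) = (16*e^(4*t)*e^(2*e^(t)) + 48*e^(3*t)*e^(2*e^(t)) + 28*e^(2*t)*e^(2*e^(t)) + 2*e^(t)*e^(2*e^(t)))*e^(-2)

E[X^4] = D^4[M](0) = 94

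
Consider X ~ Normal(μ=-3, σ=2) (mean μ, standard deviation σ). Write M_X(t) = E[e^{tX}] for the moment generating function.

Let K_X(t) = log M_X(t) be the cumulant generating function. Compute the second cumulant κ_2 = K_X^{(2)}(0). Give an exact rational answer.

κ_2 = K′′(0) = 4

M_X(t) = e^(2*t^2 - 3*t)
K_X(t) = log M_X(t) = 2*t^2 - 3*t
K′(t) = 4*t - 3
K′′(t) = 4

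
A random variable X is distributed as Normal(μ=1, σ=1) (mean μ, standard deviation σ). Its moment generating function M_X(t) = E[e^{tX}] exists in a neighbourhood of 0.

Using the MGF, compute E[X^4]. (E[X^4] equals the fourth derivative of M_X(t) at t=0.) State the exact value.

M_X(t) = e^(t^2/2 + t)
D^4[M](t) = t^4*e^(t)*e^(t^2/2) + 4*t^3*e^(t)*e^(t^2/2) + 12*t^2*e^(t)*e^(t^2/2) + 16*t*e^(t)*e^(t^2/2) + 10*e^(t)*e^(t^2/2)

E[X^4] = D^4[M](0) = 10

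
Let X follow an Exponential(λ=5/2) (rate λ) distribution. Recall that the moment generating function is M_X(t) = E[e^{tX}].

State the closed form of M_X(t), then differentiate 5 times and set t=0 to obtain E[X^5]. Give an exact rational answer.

E[X^5] = M^(5)(0) = 768/625

M_X(t) = 5/(2*(5/2 - t))
M^(5)(t) = 19200/(64*t^6 - 960*t^5 + 6000*t^4 - 20000*t^3 + 37500*t^2 - 37500*t + 15625)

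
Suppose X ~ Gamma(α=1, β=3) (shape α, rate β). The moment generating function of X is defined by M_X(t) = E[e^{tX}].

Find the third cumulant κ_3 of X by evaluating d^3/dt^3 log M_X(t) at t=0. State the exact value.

M_X(t) = 3/(3 - t)
K_X(t) = log M_X(t) = -log(3 - t) + log(3)
D^3[K](t) = -2/(t^3 - 9*t^2 + 27*t - 27)

κ_3 = D^3[K](0) = 2/27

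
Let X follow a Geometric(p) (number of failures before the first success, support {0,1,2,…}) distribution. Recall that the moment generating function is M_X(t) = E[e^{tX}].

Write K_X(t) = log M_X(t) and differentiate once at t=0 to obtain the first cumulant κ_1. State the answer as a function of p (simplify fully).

κ_1 = D[K](0) = (1 - p)/p

M_X(t) = p/(-(1 - p)*e^(t) + 1)
K_X(t) = log M_X(t) = log(p) - log(-(1 - p)*e^(t) + 1)
D[K](t) = (-p*e^(t) + e^(t))/(p*e^(t) - e^(t) + 1)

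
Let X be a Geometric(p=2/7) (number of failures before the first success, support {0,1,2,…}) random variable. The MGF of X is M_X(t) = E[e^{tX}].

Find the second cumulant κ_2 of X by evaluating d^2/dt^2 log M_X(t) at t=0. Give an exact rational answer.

κ_2 = K^(2)(0) = 35/4

M_X(t) = 2/(7*(1 - 5*e^(t)/7))
K_X(t) = log M_X(t) = -log(1 - 5*e^(t)/7) - log(7) + log(2)
K^(2)(t) = 35*e^(t)/(25*e^(2*t) - 70*e^(t) + 49)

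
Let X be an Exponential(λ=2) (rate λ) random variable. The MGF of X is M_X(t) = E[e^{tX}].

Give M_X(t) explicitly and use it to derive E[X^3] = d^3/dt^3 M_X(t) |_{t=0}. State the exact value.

E[X^3] = D^3[M](0) = 3/4

M_X(t) = 2/(2 - t)
D^3[M](t) = 12/(t^4 - 8*t^3 + 24*t^2 - 32*t + 16)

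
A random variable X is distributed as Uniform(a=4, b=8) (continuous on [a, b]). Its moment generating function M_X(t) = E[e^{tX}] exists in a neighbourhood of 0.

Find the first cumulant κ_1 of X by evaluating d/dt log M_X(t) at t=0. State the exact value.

κ_1 = dK/dt |_{t=0} = 6

M_X(t) = (e^(8*t) - e^(4*t))/(4*t)
K_X(t) = log M_X(t) = -log(t) + log(e^(8*t) - e^(4*t)) - 2*log(2)
dK/dt = (8*t*e^(4*t) - 4*t - e^(4*t) + 1)/(t*e^(4*t) - t)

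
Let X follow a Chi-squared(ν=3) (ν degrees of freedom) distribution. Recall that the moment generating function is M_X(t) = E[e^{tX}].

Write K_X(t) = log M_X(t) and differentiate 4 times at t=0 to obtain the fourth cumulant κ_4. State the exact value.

κ_4 = K′′′′(0) = 144

M_X(t) = (1 - 2*t)^(-3/2)
K_X(t) = log M_X(t) = -3*log(1 - 2*t)/2
K′(t) = -3/(2*t - 1)
K′′(t) = 6/(4*t^2 - 4*t + 1)
K′′′(t) = -24/(8*t^3 - 12*t^2 + 6*t - 1)
K′′′′(t) = 144/(16*t^4 - 32*t^3 + 24*t^2 - 8*t + 1)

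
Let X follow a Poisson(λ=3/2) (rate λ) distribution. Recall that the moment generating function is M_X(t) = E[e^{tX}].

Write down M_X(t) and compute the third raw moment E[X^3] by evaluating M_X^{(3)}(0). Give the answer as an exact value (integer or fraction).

E[X^3] = M^(3)(0) = 93/8

M_X(t) = e^(3*e^(t)/2 - 3/2)
M^(3)(t) = (27*e^(3*t)*e^(3*e^(t)/2) + 54*e^(2*t)*e^(3*e^(t)/2) + 12*e^(t)*e^(3*e^(t)/2))*e^(-3/2)/8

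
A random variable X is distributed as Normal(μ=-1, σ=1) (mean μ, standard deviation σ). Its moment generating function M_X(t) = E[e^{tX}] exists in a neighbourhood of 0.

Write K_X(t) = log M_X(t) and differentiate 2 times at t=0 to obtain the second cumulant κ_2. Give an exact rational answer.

κ_2 = K′′(0) = 1

M_X(t) = e^(t^2/2 - t)
K_X(t) = log M_X(t) = t^2/2 - t
K′(t) = t - 1
K′′(t) = 1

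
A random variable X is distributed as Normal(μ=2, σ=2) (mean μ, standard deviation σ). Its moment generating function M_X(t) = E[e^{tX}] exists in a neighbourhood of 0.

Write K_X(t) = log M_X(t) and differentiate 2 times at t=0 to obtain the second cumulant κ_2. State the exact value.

κ_2 = K′′(0) = 4

M_X(t) = e^(2*t^2 + 2*t)
K_X(t) = log M_X(t) = 2*t^2 + 2*t
K′(t) = 4*t + 2
K′′(t) = 4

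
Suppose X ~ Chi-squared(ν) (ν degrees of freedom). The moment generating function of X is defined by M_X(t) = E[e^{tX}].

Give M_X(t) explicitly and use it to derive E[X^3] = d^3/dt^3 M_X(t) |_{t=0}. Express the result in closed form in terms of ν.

M_X(t) = (1 - 2*t)^(-ν/2)
D^3[M](t) = (-ν^3 - 6*ν^2 - 8*ν)/(8*t^3*(1 - 2*t)^(ν/2) - 12*t^2*(1 - 2*t)^(ν/2) + 6*t*(1 - 2*t)^(ν/2) - (1 - 2*t)^(ν/2))

E[X^3] = D^3[M](0) = ν*(ν^2 + 6*ν + 8)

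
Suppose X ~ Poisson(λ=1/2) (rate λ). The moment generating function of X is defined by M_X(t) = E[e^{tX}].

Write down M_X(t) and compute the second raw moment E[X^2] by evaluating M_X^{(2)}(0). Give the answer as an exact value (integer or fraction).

E[X^2] = M′′(0) = 3/4

M_X(t) = e^(e^(t)/2 - 1/2)
M′(t) = e^(-1/2)*e^(t)*e^(e^(t)/2)/2
M′′(t) = (e^(2*t)*e^(e^(t)/2) + 2*e^(t)*e^(e^(t)/2))*e^(-1/2)/4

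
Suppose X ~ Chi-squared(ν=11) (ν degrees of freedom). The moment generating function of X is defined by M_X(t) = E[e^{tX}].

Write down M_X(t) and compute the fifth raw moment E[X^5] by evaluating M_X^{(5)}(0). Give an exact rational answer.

M_X(t) = (1 - 2*t)^(-11/2)
dM/dt = 11/(64*t^6*√(1 - 2*t) - 192*t^5*√(1 - 2*t) + 240*t^4*√(1 - 2*t) - 160*t^3*√(1 - 2*t) + 60*t^2*√(1 - 2*t) - 12*t*√(1 - 2*t) + √(1 - 2*t))
d^2M/dt^2 = -143/(128*t^7*√(1 - 2*t) - 448*t^6*√(1 - 2*t) + 672*t^5*√(1 - 2*t) - 560*t^4*√(1 - 2*t) + 280*t^3*√(1 - 2*t) - 84*t^2*√(1 - 2*t) + 14*t*√(1 - 2*t) - √(1 - 2*t))

E[X^5] = d^5M/dt^5 |_{t=0} = 692835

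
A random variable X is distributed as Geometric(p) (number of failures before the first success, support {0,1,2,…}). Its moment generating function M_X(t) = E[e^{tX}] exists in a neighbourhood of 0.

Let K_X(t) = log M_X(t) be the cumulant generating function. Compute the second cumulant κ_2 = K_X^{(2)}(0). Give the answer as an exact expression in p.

M_X(t) = p/(-(1 - p)*e^(t) + 1)
K_X(t) = log M_X(t) = log(p) - log(-(1 - p)*e^(t) + 1)
K′(t) = (-p*e^(t) + e^(t))/(p*e^(t) - e^(t) + 1)
K′′(t) = (-p*e^(t) + e^(t))/(p^2*e^(2*t) - 2*p*e^(2*t) + 2*p*e^(t) + e^(2*t) - 2*e^(t) + 1)

κ_2 = K′′(0) = (1 - p)/p^2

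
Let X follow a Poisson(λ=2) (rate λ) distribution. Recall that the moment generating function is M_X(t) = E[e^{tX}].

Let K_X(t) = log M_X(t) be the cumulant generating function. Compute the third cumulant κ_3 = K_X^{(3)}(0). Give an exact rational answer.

κ_3 = D^3[K](0) = 2

M_X(t) = e^(2*e^(t) - 2)
K_X(t) = log M_X(t) = 2*e^(t) - 2
D^3[K](t) = 2*e^(t)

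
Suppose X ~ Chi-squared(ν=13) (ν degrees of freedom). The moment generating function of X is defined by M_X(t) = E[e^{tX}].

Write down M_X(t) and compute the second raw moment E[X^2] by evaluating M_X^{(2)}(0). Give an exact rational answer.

E[X^2] = M′′(0) = 195

M_X(t) = (1 - 2*t)^(-13/2)
M′(t) = -13/(128*t^7*√(1 - 2*t) - 448*t^6*√(1 - 2*t) + 672*t^5*√(1 - 2*t) - 560*t^4*√(1 - 2*t) + 280*t^3*√(1 - 2*t) - 84*t^2*√(1 - 2*t) + 14*t*√(1 - 2*t) - √(1 - 2*t))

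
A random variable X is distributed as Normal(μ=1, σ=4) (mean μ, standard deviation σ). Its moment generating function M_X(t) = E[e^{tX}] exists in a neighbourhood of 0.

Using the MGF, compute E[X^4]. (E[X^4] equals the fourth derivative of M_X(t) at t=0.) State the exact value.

E[X^4] = D^4[M](0) = 865

M_X(t) = e^(8*t^2 + t)
D^4[M](t) = 65536*t^4*e^(t)*e^(8*t^2) + 16384*t^3*e^(t)*e^(8*t^2) + 26112*t^2*e^(t)*e^(8*t^2) + 3136*t*e^(t)*e^(8*t^2) + 865*e^(t)*e^(8*t^2)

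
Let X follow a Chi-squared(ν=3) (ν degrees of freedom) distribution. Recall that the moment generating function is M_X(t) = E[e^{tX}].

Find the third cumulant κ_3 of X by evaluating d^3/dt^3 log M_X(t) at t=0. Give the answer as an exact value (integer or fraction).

κ_3 = K′′′(0) = 24

M_X(t) = (1 - 2*t)^(-3/2)
K_X(t) = log M_X(t) = -3*log(1 - 2*t)/2
K′(t) = -3/(2*t - 1)
K′′(t) = 6/(4*t^2 - 4*t + 1)
K′′′(t) = -24/(8*t^3 - 12*t^2 + 6*t - 1)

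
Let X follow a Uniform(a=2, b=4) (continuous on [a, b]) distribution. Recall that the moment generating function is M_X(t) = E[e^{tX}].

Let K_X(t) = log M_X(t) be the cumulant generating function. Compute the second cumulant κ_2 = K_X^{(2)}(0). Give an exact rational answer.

κ_2 = d^2K/dt^2 |_{t=0} = 1/3

M_X(t) = (e^(4*t) - e^(2*t))/(2*t)
K_X(t) = log M_X(t) = -log(t) + log(e^(4*t) - e^(2*t)) - log(2)
dK/dt = (4*t*e^(2*t) - 2*t - e^(2*t) + 1)/(t*e^(2*t) - t)
d^2K/dt^2 = (-4*t^2*e^(2*t) + e^(4*t) - 2*e^(2*t) + 1)/(t^2*e^(4*t) - 2*t^2*e^(2*t) + t^2)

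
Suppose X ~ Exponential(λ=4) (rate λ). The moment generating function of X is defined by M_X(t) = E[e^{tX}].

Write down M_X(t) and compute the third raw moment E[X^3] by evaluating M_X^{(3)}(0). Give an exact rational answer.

M_X(t) = 4/(4 - t)
M^(3)(t) = 24/(t^4 - 16*t^3 + 96*t^2 - 256*t + 256)

E[X^3] = M^(3)(0) = 3/32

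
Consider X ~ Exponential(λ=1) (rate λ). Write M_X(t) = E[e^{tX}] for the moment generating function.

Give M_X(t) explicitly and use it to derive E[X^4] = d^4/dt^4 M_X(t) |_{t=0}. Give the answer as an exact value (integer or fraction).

E[X^4] = D^4[M](0) = 24

M_X(t) = 1/(1 - t)
D^4[M](t) = -24/(t^5 - 5*t^4 + 10*t^3 - 10*t^2 + 5*t - 1)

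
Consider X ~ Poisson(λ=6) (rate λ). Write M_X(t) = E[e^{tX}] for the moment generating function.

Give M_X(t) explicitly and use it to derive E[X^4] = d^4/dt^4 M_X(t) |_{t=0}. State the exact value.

E[X^4] = D^4[M](0) = 2850

M_X(t) = e^(6*e^(t) - 6)
D^4[M](t) = (1296*e^(4*t)*e^(6*e^(t)) + 1296*e^(3*t)*e^(6*e^(t)) + 252*e^(2*t)*e^(6*e^(t)) + 6*e^(t)*e^(6*e^(t)))*e^(-6)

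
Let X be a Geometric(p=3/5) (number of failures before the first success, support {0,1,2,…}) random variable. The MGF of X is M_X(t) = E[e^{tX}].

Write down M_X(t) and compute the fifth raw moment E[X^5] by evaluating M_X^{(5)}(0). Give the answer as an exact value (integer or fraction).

M_X(t) = 3/(5*(1 - 2*e^(t)/5))

E[X^5] = D^5[M](0) = 9854/81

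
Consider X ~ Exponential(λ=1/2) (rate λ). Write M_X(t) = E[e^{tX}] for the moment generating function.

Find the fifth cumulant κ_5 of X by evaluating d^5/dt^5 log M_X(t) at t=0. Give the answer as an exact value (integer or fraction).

κ_5 = d^5K/dt^5 |_{t=0} = 768

M_X(t) = 1/(2*(1/2 - t))
K_X(t) = log M_X(t) = -log(1/2 - t) - log(2)
dK/dt = -2/(2*t - 1)
d^2K/dt^2 = 4/(4*t^2 - 4*t + 1)
d^3K/dt^3 = -16/(8*t^3 - 12*t^2 + 6*t - 1)
d^4K/dt^4 = 96/(16*t^4 - 32*t^3 + 24*t^2 - 8*t + 1)
d^5K/dt^5 = -768/(32*t^5 - 80*t^4 + 80*t^3 - 40*t^2 + 10*t - 1)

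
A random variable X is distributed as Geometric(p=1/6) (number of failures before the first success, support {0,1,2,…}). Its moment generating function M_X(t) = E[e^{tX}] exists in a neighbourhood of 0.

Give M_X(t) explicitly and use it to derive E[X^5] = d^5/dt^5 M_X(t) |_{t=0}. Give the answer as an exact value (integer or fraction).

M_X(t) = 1/(6*(1 - 5*e^(t)/6))
dM/dt = 5*e^(t)/(25*e^(2*t) - 60*e^(t) + 36)
d^2M/dt^2 = (-25*e^(2*t) - 30*e^(t))/(125*e^(3*t) - 450*e^(2*t) + 540*e^(t) - 216)
d^3M/dt^3 = (125*e^(3*t) + 600*e^(2*t) + 180*e^(t))/(625*e^(4*t) - 3000*e^(3*t) + 5400*e^(2*t) - 4320*e^(t) + 1296)
d^4M/dt^4 = (-625*e^(4*t) - 8250*e^(3*t) - 9900*e^(2*t) - 1080*e^(t))/(3125*e^(5*t) - 18750*e^(4*t) + 45000*e^(3*t) - 54000*e^(2*t) + 32400*e^(t) - 7776)

E[X^5] = d^5M/dt^5 |_{t=0} = 544505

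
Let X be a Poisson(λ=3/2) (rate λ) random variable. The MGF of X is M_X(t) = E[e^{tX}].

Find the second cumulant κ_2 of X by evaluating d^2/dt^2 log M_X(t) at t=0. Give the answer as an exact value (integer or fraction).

M_X(t) = e^(3*e^(t)/2 - 3/2)
K_X(t) = log M_X(t) = 3*e^(t)/2 - 3/2
K^(2)(t) = 3*e^(t)/2

κ_2 = K^(2)(0) = 3/2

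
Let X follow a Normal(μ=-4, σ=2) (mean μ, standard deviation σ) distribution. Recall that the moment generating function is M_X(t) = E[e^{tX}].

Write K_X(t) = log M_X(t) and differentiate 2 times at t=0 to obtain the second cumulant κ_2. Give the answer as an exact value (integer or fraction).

κ_2 = d^2K/dt^2 |_{t=0} = 4

M_X(t) = e^(2*t^2 - 4*t)
K_X(t) = log M_X(t) = 2*t^2 - 4*t
dK/dt = 4*t - 4
d^2K/dt^2 = 4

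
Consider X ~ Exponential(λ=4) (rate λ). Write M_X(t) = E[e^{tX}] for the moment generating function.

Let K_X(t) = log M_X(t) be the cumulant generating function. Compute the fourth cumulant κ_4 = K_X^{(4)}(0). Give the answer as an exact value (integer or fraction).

M_X(t) = 4/(4 - t)
K_X(t) = log M_X(t) = -log(4 - t) + 2*log(2)
K^(4)(t) = 6/(t^4 - 16*t^3 + 96*t^2 - 256*t + 256)

κ_4 = K^(4)(0) = 3/128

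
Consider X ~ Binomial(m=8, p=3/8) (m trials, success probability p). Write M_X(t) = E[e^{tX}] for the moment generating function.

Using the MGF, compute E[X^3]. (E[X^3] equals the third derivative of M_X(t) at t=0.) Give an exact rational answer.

M_X(t) = (3*e^(t)/8 + 5/8)^8

E[X^3] = M^(3)(0) = 1419/32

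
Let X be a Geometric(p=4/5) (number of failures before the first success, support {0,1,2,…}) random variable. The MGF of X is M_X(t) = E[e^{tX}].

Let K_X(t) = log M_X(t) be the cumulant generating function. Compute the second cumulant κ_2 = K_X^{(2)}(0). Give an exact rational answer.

M_X(t) = 4/(5*(1 - e^(t)/5))
K_X(t) = log M_X(t) = -log(1 - e^(t)/5) - log(5) + 2*log(2)
K′(t) = -e^(t)/(e^(t) - 5)
K′′(t) = 5*e^(t)/(e^(2*t) - 10*e^(t) + 25)

κ_2 = K′′(0) = 5/16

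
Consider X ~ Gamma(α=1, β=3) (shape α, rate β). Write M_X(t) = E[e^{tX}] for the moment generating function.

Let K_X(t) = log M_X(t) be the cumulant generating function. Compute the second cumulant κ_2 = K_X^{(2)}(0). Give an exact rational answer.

M_X(t) = 3/(3 - t)
K_X(t) = log M_X(t) = -log(3 - t) + log(3)
K^(2)(t) = 1/(t^2 - 6*t + 9)

κ_2 = K^(2)(0) = 1/9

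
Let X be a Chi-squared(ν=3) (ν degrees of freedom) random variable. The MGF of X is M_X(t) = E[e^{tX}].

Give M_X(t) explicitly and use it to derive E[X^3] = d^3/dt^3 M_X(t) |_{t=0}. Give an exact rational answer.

E[X^3] = M^(3)(0) = 105

M_X(t) = (1 - 2*t)^(-3/2)
M^(3)(t) = 105/(16*t^4*√(1 - 2*t) - 32*t^3*√(1 - 2*t) + 24*t^2*√(1 - 2*t) - 8*t*√(1 - 2*t) + √(1 - 2*t))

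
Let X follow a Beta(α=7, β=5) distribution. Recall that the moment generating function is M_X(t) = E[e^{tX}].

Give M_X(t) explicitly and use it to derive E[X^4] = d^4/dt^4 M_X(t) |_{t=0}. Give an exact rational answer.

E[X^4] = M′′′′(0) = 2/13

M_X(t) = ₁F₁(7; 12; t)
M′(t) = 7*₁F₁(8; 13; t)/12
M′′(t) = 14*₁F₁(9; 14; t)/39
M′′′(t) = 3*₁F₁(10; 15; t)/13
M′′′′(t) = 2*₁F₁(11; 16; t)/13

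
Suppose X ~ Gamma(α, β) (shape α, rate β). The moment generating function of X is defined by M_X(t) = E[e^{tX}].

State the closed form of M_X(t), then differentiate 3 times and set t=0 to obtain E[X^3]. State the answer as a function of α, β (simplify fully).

M_X(t) = (β/(β - t))^α
D^3[M](t) = (-α^3*β^α*(1/(β - t))^α - 3*α^2*β^α*(1/(β - t))^α - 2*α*β^α*(1/(β - t))^α)/(-β^3 + 3*β^2*t - 3*β*t^2 + t^3)

E[X^3] = D^3[M](0) = α*(α^2 + 3*α + 2)/β^3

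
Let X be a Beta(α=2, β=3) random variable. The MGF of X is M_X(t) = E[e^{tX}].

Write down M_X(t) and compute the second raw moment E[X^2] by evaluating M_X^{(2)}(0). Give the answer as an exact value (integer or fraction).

M_X(t) = ₁F₁(2; 5; t)
M′(t) = 2*₁F₁(3; 6; t)/5
M′′(t) = ₁F₁(4; 7; t)/5

E[X^2] = M′′(0) = 1/5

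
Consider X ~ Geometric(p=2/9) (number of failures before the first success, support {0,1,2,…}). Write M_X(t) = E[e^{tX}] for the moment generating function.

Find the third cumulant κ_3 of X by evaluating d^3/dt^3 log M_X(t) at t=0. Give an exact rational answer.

M_X(t) = 2/(9*(1 - 7*e^(t)/9))
K_X(t) = log M_X(t) = -log(1 - 7*e^(t)/9) - 2*log(3) + log(2)
D^3[K](t) = (-441*e^(2*t) - 567*e^(t))/(343*e^(3*t) - 1323*e^(2*t) + 1701*e^(t) - 729)

κ_3 = D^3[K](0) = 126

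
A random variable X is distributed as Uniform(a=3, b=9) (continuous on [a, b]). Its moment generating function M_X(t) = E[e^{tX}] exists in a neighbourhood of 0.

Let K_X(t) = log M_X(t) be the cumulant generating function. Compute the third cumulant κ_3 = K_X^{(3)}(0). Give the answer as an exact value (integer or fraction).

M_X(t) = (e^(9*t) - e^(3*t))/(6*t)
K_X(t) = log M_X(t) = -log(t) + log(e^(9*t) - e^(3*t)) - log(6)
K^(3)(t) = (216*t^3*e^(12*t) + 216*t^3*e^(6*t) - 2*e^(18*t) + 6*e^(12*t) - 6*e^(6*t) + 2)/(t^3*e^(18*t) - 3*t^3*e^(12*t) + 3*t^3*e^(6*t) - t^3)

κ_3 = K^(3)(0) = 0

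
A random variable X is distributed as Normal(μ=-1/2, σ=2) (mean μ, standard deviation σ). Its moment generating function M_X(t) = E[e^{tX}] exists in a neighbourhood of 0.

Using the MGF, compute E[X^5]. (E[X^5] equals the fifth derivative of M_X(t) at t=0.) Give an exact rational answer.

E[X^5] = d^5M/dt^5 |_{t=0} = -4001/32

M_X(t) = e^(2*t^2 - t/2)
dM/dt = 4*t*e^(-t/2)*e^(2*t^2) - e^(-t/2)*e^(2*t^2)/2
d^2M/dt^2 = (64*t^2*e^(2*t^2) - 16*t*e^(2*t^2) + 17*e^(2*t^2))*e^(-t/2)/4
d^3M/dt^3 = (512*t^3*e^(2*t^2) - 192*t^2*e^(2*t^2) + 408*t*e^(2*t^2) - 49*e^(2*t^2))*e^(-t/2)/8
d^4M/dt^4 = (4096*t^4*e^(2*t^2) - 2048*t^3*e^(2*t^2) + 6528*t^2*e^(2*t^2) - 1568*t*e^(2*t^2) + 865*e^(2*t^2))*e^(-t/2)/16
d^5M/dt^5 = (32768*t^5*e^(2*t^2) - 20480*t^4*e^(2*t^2) + 87040*t^3*e^(2*t^2) - 31360*t^2*e^(2*t^2) + 34600*t*e^(2*t^2) - 4001*e^(2*t^2))*e^(-t/2)/32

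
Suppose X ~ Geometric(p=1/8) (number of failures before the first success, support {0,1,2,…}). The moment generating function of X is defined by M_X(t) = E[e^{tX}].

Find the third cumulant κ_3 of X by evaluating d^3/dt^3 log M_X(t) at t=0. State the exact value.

κ_3 = D^3[K](0) = 840

M_X(t) = 1/(8*(1 - 7*e^(t)/8))
K_X(t) = log M_X(t) = -log(1 - 7*e^(t)/8) - 3*log(2)
D^3[K](t) = (-392*e^(2*t) - 448*e^(t))/(343*e^(3*t) - 1176*e^(2*t) + 1344*e^(t) - 512)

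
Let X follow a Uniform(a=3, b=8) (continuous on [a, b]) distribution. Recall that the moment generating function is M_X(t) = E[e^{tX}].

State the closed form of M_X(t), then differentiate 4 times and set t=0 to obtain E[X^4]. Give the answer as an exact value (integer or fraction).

E[X^4] = M^(4)(0) = 1301

M_X(t) = (e^(8*t) - e^(3*t))/(5*t)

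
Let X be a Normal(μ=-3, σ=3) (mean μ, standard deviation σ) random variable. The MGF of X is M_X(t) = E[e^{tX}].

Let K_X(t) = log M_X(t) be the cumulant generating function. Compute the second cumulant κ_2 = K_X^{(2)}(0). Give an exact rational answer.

κ_2 = D^2[K](0) = 9

M_X(t) = e^(9*t^2/2 - 3*t)
K_X(t) = log M_X(t) = 9*t^2/2 - 3*t
D^2[K](t) = 9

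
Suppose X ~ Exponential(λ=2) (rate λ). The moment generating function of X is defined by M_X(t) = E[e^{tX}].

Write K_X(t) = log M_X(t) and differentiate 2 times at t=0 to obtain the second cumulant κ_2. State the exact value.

κ_2 = D^2[K](0) = 1/4

M_X(t) = 2/(2 - t)
K_X(t) = log M_X(t) = -log(2 - t) + log(2)
D^2[K](t) = 1/(t^2 - 4*t + 4)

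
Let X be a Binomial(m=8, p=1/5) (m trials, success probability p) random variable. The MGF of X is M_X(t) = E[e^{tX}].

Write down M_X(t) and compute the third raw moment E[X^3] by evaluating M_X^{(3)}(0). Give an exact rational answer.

M_X(t) = (e^(t)/5 + 4/5)^8

E[X^3] = D^3[M](0) = 1376/125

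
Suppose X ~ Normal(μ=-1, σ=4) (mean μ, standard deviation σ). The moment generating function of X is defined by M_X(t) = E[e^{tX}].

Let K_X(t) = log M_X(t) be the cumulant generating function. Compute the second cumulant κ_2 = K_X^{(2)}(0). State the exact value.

κ_2 = d^2K/dt^2 |_{t=0} = 16

M_X(t) = e^(8*t^2 - t)
K_X(t) = log M_X(t) = 8*t^2 - t
dK/dt = 16*t - 1
d^2K/dt^2 = 16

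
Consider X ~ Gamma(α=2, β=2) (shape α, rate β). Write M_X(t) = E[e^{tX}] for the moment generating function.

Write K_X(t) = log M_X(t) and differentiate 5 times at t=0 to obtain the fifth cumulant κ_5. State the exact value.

M_X(t) = 4/(2 - t)^2
K_X(t) = log M_X(t) = -2*log(2 - t) + 2*log(2)
dK/dt = -2/(t - 2)
d^2K/dt^2 = 2/(t^2 - 4*t + 4)
d^3K/dt^3 = -4/(t^3 - 6*t^2 + 12*t - 8)
d^4K/dt^4 = 12/(t^4 - 8*t^3 + 24*t^2 - 32*t + 16)
d^5K/dt^5 = -48/(t^5 - 10*t^4 + 40*t^3 - 80*t^2 + 80*t - 32)

κ_5 = d^5K/dt^5 |_{t=0} = 3/2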